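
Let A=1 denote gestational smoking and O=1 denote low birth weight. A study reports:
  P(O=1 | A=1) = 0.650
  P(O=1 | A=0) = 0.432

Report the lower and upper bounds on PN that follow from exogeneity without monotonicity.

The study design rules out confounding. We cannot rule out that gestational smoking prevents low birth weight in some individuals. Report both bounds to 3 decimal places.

Let p₁ = 0.65, p₀ = 0.432.
Under exogeneity alone the bounds on PN are max{0,(p₁−p₀)/p₁} ≤ PN ≤ min{1,(1−p₀)/p₁}.
  lower = (p₁ − p₀)/p₁ = 0.218 / 0.65 ≈ 0.3354
  upper = min{1, (1 − p₀)/p₁} = 0.568 / 0.65 ≈ 0.8738

0.335 ≤ PN ≤ 0.874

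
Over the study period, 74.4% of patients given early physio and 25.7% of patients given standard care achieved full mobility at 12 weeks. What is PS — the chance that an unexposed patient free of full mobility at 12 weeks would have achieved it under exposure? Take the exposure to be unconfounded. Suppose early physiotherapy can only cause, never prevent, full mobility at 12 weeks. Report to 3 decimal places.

PS ≈ 0.655

p₁ = 0.744, p₀ = 0.257.
Under exogeneity and monotonicity, PS = (p₁ − p₀) / (1 − p₀).
PS = (0.744 − 0.257) / (1 − 0.257) = 0.487 / 0.743 ≈ 0.6555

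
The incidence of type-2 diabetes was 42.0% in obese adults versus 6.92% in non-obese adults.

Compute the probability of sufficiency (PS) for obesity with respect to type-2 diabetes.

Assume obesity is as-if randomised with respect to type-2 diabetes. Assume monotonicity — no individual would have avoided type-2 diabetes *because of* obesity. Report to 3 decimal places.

PS ≈ 0.377

p₁ = 0.42, p₀ = 0.0692.
Under exogeneity and monotonicity, PS = (p₁ − p₀) / (1 − p₀).
PS = (0.42 − 0.0692) / (1 − 0.0692) = 0.3508 / 0.9308 ≈ 0.3769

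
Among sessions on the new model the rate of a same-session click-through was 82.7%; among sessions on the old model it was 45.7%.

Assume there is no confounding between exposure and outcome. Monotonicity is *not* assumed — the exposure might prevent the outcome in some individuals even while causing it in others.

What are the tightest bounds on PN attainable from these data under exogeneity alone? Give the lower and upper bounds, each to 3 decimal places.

p₁ = 0.827, p₀ = 0.457.
Under exogeneity alone the bounds on PN are max{0,(p₁−p₀)/p₁} ≤ PN ≤ min{1,(1−p₀)/p₁}.
  lower = (p₁ − p₀)/p₁ = 0.37 / 0.827 ≈ 0.4474
  upper = min{1, (1 − p₀)/p₁} = 0.543 / 0.827 ≈ 0.6566

0.447 ≤ PN ≤ 0.657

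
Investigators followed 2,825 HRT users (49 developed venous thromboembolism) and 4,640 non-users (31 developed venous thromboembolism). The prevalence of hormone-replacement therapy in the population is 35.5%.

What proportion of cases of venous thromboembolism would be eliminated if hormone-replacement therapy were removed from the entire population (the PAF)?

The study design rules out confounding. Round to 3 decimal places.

PAF ≈ 0.362

p₁ = P(outcome | exposed) = 49/2825 = 0.017345
p₀ = P(outcome | unexposed) = 31/4640 = 0.006681
Overall risk P(Y=1) = π·p₁ + (1−π)·p₀ = 0.355×0.017345 + 0.645×0.006681 = 0.010467.
Under exogeneity, PAF = [P(Y=1) − p₀] / P(Y=1).
PAF = (0.010467 − 0.006681) / 0.010467 ≈ 0.3617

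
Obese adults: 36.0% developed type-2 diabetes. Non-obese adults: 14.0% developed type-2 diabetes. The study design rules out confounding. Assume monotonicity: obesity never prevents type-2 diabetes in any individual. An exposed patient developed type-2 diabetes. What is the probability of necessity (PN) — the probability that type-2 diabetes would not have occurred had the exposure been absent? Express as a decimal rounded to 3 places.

p₁ = 0.36, p₀ = 0.14.
Under exogeneity and monotonicity, PN = (p₁ − p₀) / p₁.
PN = (0.36 − 0.14) / 0.36 = 0.22 / 0.36 ≈ 0.6111

PN ≈ 0.611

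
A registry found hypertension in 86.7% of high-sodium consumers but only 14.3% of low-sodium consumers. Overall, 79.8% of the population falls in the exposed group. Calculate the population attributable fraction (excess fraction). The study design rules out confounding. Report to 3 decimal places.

p₁ = 0.867, p₀ = 0.143.
Overall risk P(Y=1) = π·p₁ + (1−π)·p₀ = 0.798×0.867 + 0.202×0.143 = 0.72075.
Under exogeneity, PAF = [P(Y=1) − p₀] / P(Y=1).
PAF = (0.72075 − 0.143) / 0.72075 ≈ 0.8016

PAF ≈ 0.802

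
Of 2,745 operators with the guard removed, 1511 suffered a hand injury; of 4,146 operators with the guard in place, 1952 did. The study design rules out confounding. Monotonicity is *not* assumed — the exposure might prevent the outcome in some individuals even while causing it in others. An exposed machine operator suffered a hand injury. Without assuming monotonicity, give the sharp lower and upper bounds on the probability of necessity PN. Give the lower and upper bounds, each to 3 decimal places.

0.145 ≤ PN ≤ 0.961

p₁ = P(outcome | exposed) = 1511/2745 = 0.55046
p₀ = P(outcome | unexposed) = 1952/4146 = 0.47082
Under exogeneity alone the bounds on PN are max{0,(p₁−p₀)/p₁} ≤ PN ≤ min{1,(1−p₀)/p₁}.
  lower = (p₁ − p₀)/p₁ = 0.07964 / 0.55046 ≈ 0.1447
  upper = min{1, (1 − p₀)/p₁} = 0.52918 / 0.55046 ≈ 0.9614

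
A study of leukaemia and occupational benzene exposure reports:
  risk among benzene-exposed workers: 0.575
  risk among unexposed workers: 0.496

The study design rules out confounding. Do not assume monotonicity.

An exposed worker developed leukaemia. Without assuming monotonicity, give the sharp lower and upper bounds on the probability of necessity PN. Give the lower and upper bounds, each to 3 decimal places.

0.137 ≤ PN ≤ 0.877

Let p₁ = 0.575, p₀ = 0.496.
Under exogeneity alone the bounds on PN are max{0,(p₁−p₀)/p₁} ≤ PN ≤ min{1,(1−p₀)/p₁}.
  lower = (p₁ − p₀)/p₁ = 0.079 / 0.575 ≈ 0.1374
  upper = min{1, (1 − p₀)/p₁} = 0.504 / 0.575 ≈ 0.8765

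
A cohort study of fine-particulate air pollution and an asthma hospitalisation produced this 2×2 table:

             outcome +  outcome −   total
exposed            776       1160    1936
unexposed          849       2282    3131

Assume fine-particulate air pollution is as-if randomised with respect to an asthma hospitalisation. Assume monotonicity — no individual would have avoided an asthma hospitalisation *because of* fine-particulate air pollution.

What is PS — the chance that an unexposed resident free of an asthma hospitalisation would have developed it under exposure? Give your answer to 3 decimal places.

PS ≈ 0.178

p₁ = P(outcome | exposed) = 776/1936 = 0.40083
p₀ = P(outcome | unexposed) = 849/3131 = 0.27116
Under exogeneity and monotonicity, PS = (p₁ − p₀) / (1 − p₀).
PS = (0.40083 − 0.27116) / (1 − 0.27116) = 0.12967 / 0.72884 ≈ 0.1779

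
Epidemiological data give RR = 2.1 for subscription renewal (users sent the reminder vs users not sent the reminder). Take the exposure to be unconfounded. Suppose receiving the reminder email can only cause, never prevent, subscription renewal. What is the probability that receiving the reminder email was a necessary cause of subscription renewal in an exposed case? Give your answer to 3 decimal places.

PN ≈ 0.524

Under exogeneity and monotonicity, PN = (RR − 1) / RR = 1 − 1/RR.
PN = (2.1 − 1) / 2.1 = 1.1 / 2.1 ≈ 0.5238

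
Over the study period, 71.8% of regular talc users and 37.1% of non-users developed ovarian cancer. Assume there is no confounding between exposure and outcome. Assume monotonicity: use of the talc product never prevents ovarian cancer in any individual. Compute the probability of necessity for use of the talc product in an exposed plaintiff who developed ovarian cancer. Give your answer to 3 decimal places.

p₁ = 0.718, p₀ = 0.371.
Under exogeneity and monotonicity, PN = (p₁ − p₀) / p₁.
PN = (0.718 − 0.371) / 0.718 = 0.347 / 0.718 ≈ 0.4833

PN ≈ 0.483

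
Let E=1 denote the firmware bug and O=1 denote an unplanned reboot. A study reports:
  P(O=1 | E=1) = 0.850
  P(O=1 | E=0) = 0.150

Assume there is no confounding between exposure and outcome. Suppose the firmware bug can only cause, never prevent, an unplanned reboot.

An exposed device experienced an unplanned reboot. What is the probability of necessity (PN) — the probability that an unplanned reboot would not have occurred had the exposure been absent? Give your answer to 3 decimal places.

PN ≈ 0.824

Let p₁ = 0.85, p₀ = 0.15.
Under exogeneity and monotonicity, PN = (p₁ − p₀) / p₁.
PN = (0.85 − 0.15) / 0.85 = 0.7 / 0.85 ≈ 0.8235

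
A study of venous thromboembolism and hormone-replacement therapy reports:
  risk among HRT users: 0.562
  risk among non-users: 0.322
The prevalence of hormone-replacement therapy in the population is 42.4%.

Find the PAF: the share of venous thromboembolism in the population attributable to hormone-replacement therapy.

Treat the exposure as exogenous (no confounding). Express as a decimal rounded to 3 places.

PAF ≈ 0.240

Let p₁ = 0.562, p₀ = 0.322.
Overall risk P(Y=1) = π·p₁ + (1−π)·p₀ = 0.424×0.562 + 0.576×0.322 = 0.42376.
Under exogeneity, PAF = [P(Y=1) − p₀] / P(Y=1).
PAF = (0.42376 − 0.322) / 0.42376 ≈ 0.2401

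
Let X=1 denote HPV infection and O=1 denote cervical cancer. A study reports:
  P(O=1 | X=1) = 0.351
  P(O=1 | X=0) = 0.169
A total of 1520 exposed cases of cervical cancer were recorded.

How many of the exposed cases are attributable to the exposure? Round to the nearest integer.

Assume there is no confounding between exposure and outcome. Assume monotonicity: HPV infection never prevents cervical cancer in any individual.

Let p₁ = 0.351, p₀ = 0.169.
PN = (p₁ − p₀)/p₁ = (0.351 − 0.169) / 0.351 ≈ 0.51852.
Attributable cases ≈ PN × (exposed cases) = 0.51852 × 1520 ≈ 788.15.

about 788 cases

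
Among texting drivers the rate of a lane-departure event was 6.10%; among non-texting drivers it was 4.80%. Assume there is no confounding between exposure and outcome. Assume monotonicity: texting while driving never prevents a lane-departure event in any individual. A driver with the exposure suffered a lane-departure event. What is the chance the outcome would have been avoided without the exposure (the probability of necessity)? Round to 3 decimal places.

p₁ = 0.061, p₀ = 0.048.
Under exogeneity and monotonicity, PN = (p₁ − p₀) / p₁.
PN = (0.061 − 0.048) / 0.061 = 0.013 / 0.061 ≈ 0.2131

PN ≈ 0.213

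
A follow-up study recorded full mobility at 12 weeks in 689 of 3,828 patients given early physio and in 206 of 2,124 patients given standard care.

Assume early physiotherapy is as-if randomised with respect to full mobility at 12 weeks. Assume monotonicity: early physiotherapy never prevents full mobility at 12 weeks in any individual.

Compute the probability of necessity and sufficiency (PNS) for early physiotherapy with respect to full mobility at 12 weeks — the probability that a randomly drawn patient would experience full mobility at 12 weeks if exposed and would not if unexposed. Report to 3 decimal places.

PNS ≈ 0.083

p₁ = P(outcome | exposed) = 689/3828 = 0.17999
p₀ = P(outcome | unexposed) = 206/2124 = 0.096987
Under exogeneity and monotonicity, PNS = p₁ − p₀.
PNS = 0.17999 − 0.096987 = 0.083003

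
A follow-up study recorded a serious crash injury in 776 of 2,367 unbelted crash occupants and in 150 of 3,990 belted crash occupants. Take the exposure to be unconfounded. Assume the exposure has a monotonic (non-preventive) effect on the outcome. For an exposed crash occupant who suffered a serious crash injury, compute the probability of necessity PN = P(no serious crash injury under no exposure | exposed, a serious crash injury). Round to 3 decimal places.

PN ≈ 0.885

p₁ = P(outcome | exposed) = 776/2367 = 0.32784
p₀ = P(outcome | unexposed) = 150/3990 = 0.037594
Under exogeneity and monotonicity, PN = (p₁ − p₀) / p₁.
PN = (0.32784 − 0.037594) / 0.32784 = 0.29025 / 0.32784 ≈ 0.8853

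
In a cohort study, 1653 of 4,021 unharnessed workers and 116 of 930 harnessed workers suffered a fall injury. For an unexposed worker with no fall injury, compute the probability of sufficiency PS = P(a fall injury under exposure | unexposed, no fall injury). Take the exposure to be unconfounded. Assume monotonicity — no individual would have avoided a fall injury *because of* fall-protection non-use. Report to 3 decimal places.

p₁ = P(outcome | exposed) = 1653/4021 = 0.41109
p₀ = P(outcome | unexposed) = 116/930 = 0.12473
Under exogeneity and monotonicity, PS = (p₁ − p₀) / (1 − p₀).
PS = (0.41109 − 0.12473) / (1 − 0.12473) = 0.28636 / 0.87527 ≈ 0.3272

PS ≈ 0.327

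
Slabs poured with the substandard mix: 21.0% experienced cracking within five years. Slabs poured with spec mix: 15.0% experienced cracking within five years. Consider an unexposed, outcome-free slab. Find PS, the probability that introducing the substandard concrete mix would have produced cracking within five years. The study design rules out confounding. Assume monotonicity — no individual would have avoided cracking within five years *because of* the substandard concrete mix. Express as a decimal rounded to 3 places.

p₁ = 0.21, p₀ = 0.15.
Under exogeneity and monotonicity, PS = (p₁ − p₀) / (1 − p₀).
PS = (0.21 − 0.15) / (1 − 0.15) = 0.06 / 0.85 ≈ 0.0706

PS ≈ 0.071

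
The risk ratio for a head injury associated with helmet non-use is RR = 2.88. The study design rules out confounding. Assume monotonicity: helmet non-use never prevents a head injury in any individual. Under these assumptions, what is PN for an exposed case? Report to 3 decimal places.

PN ≈ 0.653

Under exogeneity and monotonicity, PN = (RR − 1) / RR = 1 − 1/RR.
PN = (2.88 − 1) / 2.88 = 1.88 / 2.88 ≈ 0.6528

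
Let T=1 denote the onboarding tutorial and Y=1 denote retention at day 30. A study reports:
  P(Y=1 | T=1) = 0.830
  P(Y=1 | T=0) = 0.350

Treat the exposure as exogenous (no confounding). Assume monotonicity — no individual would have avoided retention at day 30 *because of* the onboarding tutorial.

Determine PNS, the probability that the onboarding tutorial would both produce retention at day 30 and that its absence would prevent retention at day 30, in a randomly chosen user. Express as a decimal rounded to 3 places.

PNS ≈ 0.480

Let p₁ = 0.83, p₀ = 0.35.
Under exogeneity and monotonicity, PNS = p₁ − p₀.
PNS = 0.83 − 0.35 = 0.48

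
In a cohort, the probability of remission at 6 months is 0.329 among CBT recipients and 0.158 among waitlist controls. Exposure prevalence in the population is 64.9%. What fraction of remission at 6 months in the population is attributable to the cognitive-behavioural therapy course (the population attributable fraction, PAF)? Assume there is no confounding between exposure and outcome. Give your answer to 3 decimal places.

PAF ≈ 0.413

Let p₁ = 0.329, p₀ = 0.158.
Overall risk P(Y=1) = π·p₁ + (1−π)·p₀ = 0.649×0.329 + 0.351×0.158 = 0.26898.
Under exogeneity, PAF = [P(Y=1) − p₀] / P(Y=1).
PAF = (0.26898 − 0.158) / 0.26898 ≈ 0.4126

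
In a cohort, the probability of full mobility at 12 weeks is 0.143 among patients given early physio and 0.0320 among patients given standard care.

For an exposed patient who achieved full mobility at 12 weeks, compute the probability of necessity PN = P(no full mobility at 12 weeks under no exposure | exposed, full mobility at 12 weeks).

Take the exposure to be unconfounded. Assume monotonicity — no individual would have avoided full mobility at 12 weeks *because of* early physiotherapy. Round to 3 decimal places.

Let p₁ = 0.143, p₀ = 0.032.
Under exogeneity and monotonicity, PN = (p₁ − p₀) / p₁.
PN = (0.143 − 0.032) / 0.143 = 0.111 / 0.143 ≈ 0.7762

PN ≈ 0.776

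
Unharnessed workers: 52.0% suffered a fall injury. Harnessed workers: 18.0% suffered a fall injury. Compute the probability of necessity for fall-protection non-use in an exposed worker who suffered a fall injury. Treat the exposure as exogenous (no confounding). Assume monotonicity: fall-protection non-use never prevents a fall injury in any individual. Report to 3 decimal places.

p₁ = 0.52, p₀ = 0.18.
Under exogeneity and monotonicity, PN = (p₁ − p₀) / p₁.
PN = (0.52 − 0.18) / 0.52 = 0.34 / 0.52 ≈ 0.6538

PN ≈ 0.654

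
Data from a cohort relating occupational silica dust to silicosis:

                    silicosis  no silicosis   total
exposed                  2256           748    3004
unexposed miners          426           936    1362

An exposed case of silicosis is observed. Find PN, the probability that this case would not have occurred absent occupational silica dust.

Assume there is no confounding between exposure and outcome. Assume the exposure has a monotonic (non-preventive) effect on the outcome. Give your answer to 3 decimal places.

PN ≈ 0.584

p₁ = P(outcome | exposed) = 2256/3004 = 0.751
p₀ = P(outcome | unexposed) = 426/1362 = 0.31278
Under exogeneity and monotonicity, PN = (p₁ − p₀)/p₁.
PN = (0.751 − 0.31278) / 0.751 ≈ 0.5835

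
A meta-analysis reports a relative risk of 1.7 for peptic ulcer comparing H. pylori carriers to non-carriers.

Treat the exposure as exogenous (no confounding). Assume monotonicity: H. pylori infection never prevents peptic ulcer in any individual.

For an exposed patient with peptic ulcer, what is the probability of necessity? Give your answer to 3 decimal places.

PN ≈ 0.412

Under exogeneity and monotonicity, PN = (RR − 1) / RR = 1 − 1/RR.
PN = (1.7 − 1) / 1.7 = 0.7 / 1.7 ≈ 0.4118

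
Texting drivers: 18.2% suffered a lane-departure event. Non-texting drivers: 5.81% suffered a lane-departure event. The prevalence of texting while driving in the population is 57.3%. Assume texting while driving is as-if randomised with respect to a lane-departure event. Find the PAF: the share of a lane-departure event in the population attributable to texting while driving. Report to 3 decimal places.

p₁ = 0.182, p₀ = 0.0581.
Overall risk P(Y=1) = π·p₁ + (1−π)·p₀ = 0.573×0.182 + 0.427×0.0581 = 0.12909.
Under exogeneity, PAF = [P(Y=1) − p₀] / P(Y=1).
PAF = (0.12909 − 0.0581) / 0.12909 ≈ 0.5499

PAF ≈ 0.550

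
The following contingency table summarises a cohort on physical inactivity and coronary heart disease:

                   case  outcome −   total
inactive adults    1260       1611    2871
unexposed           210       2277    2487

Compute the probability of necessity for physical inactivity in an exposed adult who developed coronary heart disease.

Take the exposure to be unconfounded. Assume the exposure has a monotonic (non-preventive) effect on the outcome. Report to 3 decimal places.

PN ≈ 0.808

p₁ = P(outcome | exposed) = 1260/2871 = 0.43887
p₀ = P(outcome | unexposed) = 210/2487 = 0.084439
Under exogeneity and monotonicity, PN = (p₁ − p₀) / p₁.
PN = (0.43887 − 0.084439) / 0.43887 = 0.35443 / 0.43887 ≈ 0.8076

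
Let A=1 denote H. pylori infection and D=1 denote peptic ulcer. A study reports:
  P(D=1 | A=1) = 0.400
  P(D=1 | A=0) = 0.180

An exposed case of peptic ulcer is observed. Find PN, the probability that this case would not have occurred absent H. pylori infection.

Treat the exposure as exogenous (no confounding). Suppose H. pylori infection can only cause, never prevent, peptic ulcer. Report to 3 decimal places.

Let p₁ = 0.4, p₀ = 0.18.
Under exogeneity and monotonicity, PN = (p₁ − p₀) / p₁.
PN = (0.4 − 0.18) / 0.4 = 0.22 / 0.4 ≈ 0.5500

PN ≈ 0.550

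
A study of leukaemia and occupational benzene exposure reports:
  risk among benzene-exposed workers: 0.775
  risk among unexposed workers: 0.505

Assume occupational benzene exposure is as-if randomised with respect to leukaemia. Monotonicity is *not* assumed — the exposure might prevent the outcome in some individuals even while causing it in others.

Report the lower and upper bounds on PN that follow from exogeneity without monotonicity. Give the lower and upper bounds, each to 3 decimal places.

0.348 ≤ PN ≤ 0.639

Let p₁ = 0.775, p₀ = 0.505.
Under exogeneity alone the bounds on PN are max{0,(p₁−p₀)/p₁} ≤ PN ≤ min{1,(1−p₀)/p₁}.
  lower = (p₁ − p₀)/p₁ = 0.27 / 0.775 ≈ 0.3484
  upper = min{1, (1 − p₀)/p₁} = 0.495 / 0.775 ≈ 0.6387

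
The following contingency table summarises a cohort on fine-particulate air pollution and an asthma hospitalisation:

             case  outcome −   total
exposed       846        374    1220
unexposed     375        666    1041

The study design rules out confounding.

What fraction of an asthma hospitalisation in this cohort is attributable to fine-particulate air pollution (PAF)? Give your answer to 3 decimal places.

p₁ = P(outcome | exposed) = 846/1220 = 0.69344
p₀ = P(outcome | unexposed) = 375/1041 = 0.36023
Exposure prevalence π = 1220/2261 = 0.53958; overall risk P(Y=1) = 0.54003.
Under exogeneity, PAF = [P(Y=1) − p₀]/P(Y=1).
PAF = (0.54003 − 0.36023) / 0.54003 ≈ 0.3329

PAF ≈ 0.333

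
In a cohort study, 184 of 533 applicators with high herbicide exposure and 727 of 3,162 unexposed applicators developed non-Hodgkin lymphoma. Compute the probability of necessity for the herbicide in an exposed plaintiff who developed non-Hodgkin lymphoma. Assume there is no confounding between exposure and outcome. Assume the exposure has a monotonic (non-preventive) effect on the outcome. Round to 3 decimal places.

p₁ = P(outcome | exposed) = 184/533 = 0.34522
p₀ = P(outcome | unexposed) = 727/3162 = 0.22992
Under exogeneity and monotonicity, PN = (p₁ − p₀) / p₁.
PN = (0.34522 − 0.22992) / 0.34522 = 0.1153 / 0.34522 ≈ 0.3340

PN ≈ 0.334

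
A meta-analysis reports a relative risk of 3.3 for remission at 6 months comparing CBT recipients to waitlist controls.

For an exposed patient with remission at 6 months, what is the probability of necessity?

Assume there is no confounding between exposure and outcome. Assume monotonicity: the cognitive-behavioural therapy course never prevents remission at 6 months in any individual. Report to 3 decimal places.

Under exogeneity and monotonicity, PN = (RR − 1) / RR = 1 − 1/RR.
PN = (3.3 − 1) / 3.3 = 2.3 / 3.3 ≈ 0.6970

PN ≈ 0.697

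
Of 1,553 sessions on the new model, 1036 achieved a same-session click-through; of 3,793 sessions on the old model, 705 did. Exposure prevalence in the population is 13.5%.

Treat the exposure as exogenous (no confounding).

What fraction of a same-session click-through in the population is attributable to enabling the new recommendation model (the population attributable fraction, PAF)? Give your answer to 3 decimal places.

PAF ≈ 0.259

p₁ = P(outcome | exposed) = 1036/1553 = 0.6671
p₀ = P(outcome | unexposed) = 705/3793 = 0.18587
Overall risk P(Y=1) = π·p₁ + (1−π)·p₀ = 0.135×0.6671 + 0.865×0.18587 = 0.25083.
Under exogeneity, PAF = [P(Y=1) − p₀] / P(Y=1).
PAF = (0.25083 − 0.18587) / 0.25083 ≈ 0.2590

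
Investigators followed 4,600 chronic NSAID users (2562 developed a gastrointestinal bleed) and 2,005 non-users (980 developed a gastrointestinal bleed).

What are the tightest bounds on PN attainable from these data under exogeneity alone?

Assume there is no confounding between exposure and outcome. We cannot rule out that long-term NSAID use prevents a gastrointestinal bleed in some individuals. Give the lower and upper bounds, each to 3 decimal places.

p₁ = P(outcome | exposed) = 2562/4600 = 0.55696
p₀ = P(outcome | unexposed) = 980/2005 = 0.48878
Under exogeneity alone the bounds on PN are max{0,(p₁−p₀)/p₁} ≤ PN ≤ min{1,(1−p₀)/p₁}.
  lower = (p₁ − p₀)/p₁ = 0.068178 / 0.55696 ≈ 0.1224
  upper = min{1, (1 − p₀)/p₁} = 0.51122 / 0.55696 ≈ 0.9179

0.122 ≤ PN ≤ 0.918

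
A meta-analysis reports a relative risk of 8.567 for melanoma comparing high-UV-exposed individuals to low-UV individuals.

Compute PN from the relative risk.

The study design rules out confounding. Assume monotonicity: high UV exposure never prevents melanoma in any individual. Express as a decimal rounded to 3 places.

PN ≈ 0.883

Under exogeneity and monotonicity, PN = (RR − 1) / RR = 1 − 1/RR.
PN = (8.567 − 1) / 8.567 = 7.567 / 8.567 ≈ 0.8833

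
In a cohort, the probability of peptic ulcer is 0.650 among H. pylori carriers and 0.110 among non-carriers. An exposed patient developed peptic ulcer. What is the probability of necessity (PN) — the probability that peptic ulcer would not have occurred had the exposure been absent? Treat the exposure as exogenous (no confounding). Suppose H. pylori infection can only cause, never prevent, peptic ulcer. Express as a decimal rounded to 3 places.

PN ≈ 0.831

Let p₁ = 0.65, p₀ = 0.11.
Under exogeneity and monotonicity, PN = (p₁ − p₀) / p₁.
PN = (0.65 − 0.11) / 0.65 = 0.54 / 0.65 ≈ 0.8308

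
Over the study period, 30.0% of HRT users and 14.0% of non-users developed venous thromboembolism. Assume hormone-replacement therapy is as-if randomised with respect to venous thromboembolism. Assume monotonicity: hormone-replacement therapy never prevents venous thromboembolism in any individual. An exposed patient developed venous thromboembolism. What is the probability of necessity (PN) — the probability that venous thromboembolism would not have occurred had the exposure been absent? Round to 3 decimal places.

PN ≈ 0.533

p₁ = 0.3, p₀ = 0.14.
Under exogeneity and monotonicity, PN = (p₁ − p₀) / p₁.
PN = (0.3 − 0.14) / 0.3 = 0.16 / 0.3 ≈ 0.5333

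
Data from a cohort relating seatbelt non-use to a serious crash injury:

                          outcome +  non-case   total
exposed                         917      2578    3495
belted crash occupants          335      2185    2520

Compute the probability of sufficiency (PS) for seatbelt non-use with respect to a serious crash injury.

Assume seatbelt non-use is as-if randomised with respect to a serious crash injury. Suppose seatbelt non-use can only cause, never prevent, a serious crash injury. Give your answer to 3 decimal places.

PS ≈ 0.149

p₁ = P(outcome | exposed) = 917/3495 = 0.26237
p₀ = P(outcome | unexposed) = 335/2520 = 0.13294
Under exogeneity and monotonicity, PS = (p₁ − p₀) / (1 − p₀).
PS = (0.26237 − 0.13294) / (1 − 0.13294) = 0.12944 / 0.86706 ≈ 0.1493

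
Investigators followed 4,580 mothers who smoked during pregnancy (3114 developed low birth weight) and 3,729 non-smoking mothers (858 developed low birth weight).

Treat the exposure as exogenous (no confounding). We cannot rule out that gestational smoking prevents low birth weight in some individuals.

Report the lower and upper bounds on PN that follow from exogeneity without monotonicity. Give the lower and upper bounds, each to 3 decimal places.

0.662 ≤ PN ≤ 1.000

p₁ = P(outcome | exposed) = 3114/4580 = 0.67991
p₀ = P(outcome | unexposed) = 858/3729 = 0.23009
Under exogeneity alone the bounds on PN are max{0,(p₁−p₀)/p₁} ≤ PN ≤ min{1,(1−p₀)/p₁}.
  lower = (p₁ − p₀)/p₁ = 0.44982 / 0.67991 ≈ 0.6616
  upper = min{1, (1 − p₀)/p₁} = 0.76991 / 0.67991 ≈ 1.1324 → capped at 1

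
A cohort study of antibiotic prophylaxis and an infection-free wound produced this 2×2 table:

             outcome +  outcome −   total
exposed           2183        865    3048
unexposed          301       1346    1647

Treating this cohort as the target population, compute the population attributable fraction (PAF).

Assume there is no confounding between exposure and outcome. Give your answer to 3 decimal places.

PAF ≈ 0.655

p₁ = P(outcome | exposed) = 2183/3048 = 0.71621
p₀ = P(outcome | unexposed) = 301/1647 = 0.18276
Exposure prevalence π = 3048/4695 = 0.6492; overall risk P(Y=1) = 0.52907.
Under exogeneity, PAF = [P(Y=1) − p₀]/P(Y=1).
PAF = (0.52907 − 0.18276) / 0.52907 ≈ 0.6546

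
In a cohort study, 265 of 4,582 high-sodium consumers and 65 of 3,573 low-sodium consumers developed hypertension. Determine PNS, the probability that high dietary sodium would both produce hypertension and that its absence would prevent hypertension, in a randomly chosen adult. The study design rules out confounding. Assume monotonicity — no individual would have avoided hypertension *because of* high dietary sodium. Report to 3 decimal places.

PNS ≈ 0.040

p₁ = P(outcome | exposed) = 265/4582 = 0.057835
p₀ = P(outcome | unexposed) = 65/3573 = 0.018192
Under exogeneity and monotonicity, PNS = p₁ − p₀.
PNS = 0.057835 − 0.018192 = 0.039643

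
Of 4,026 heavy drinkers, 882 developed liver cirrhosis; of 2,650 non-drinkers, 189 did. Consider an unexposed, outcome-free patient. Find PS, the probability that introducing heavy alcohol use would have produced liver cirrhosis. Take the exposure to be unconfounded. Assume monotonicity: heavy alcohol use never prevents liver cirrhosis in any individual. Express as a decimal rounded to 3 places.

p₁ = P(outcome | exposed) = 882/4026 = 0.21908
p₀ = P(outcome | unexposed) = 189/2650 = 0.071321
Under exogeneity and monotonicity, PS = (p₁ − p₀) / (1 − p₀).
PS = (0.21908 − 0.071321) / (1 − 0.071321) = 0.14776 / 0.92868 ≈ 0.1591

PS ≈ 0.159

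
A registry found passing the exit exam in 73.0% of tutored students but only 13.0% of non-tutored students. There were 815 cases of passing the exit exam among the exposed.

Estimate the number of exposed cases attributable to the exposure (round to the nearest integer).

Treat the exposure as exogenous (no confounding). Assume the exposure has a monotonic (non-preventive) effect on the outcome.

about 670 cases

p₁ = 0.73, p₀ = 0.13.
PN = (p₁ − p₀)/p₁ = (0.73 − 0.13) / 0.73 ≈ 0.82192.
Attributable cases ≈ PN × (exposed cases) = 0.82192 × 815 ≈ 669.86.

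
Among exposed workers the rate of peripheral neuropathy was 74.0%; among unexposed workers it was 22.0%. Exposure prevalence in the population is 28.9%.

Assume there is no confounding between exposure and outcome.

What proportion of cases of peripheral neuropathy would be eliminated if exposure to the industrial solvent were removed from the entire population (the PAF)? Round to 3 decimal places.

p₁ = 0.74, p₀ = 0.22.
Overall risk P(Y=1) = π·p₁ + (1−π)·p₀ = 0.289×0.74 + 0.711×0.22 = 0.37028.
Under exogeneity, PAF = [P(Y=1) − p₀] / P(Y=1).
PAF = (0.37028 − 0.22) / 0.37028 ≈ 0.4059

PAF ≈ 0.406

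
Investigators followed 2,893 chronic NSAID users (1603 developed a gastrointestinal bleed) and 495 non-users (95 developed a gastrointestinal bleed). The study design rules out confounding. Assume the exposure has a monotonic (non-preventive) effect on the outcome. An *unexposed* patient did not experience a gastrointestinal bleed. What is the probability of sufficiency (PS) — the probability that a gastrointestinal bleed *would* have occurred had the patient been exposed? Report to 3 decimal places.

PS ≈ 0.448

p₁ = P(outcome | exposed) = 1603/2893 = 0.5541
p₀ = P(outcome | unexposed) = 95/495 = 0.19192
Under exogeneity and monotonicity, PS = (p₁ − p₀) / (1 − p₀).
PS = (0.5541 − 0.19192) / (1 − 0.19192) = 0.36218 / 0.80808 ≈ 0.4482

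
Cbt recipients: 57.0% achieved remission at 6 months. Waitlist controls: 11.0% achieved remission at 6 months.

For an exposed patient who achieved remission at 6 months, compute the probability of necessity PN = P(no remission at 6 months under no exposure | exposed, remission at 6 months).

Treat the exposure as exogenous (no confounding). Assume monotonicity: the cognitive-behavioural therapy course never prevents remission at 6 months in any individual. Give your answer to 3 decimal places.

p₁ = 0.57, p₀ = 0.11.
Under exogeneity and monotonicity, PN = (p₁ − p₀) / p₁.
PN = (0.57 − 0.11) / 0.57 = 0.46 / 0.57 ≈ 0.8070

PN ≈ 0.807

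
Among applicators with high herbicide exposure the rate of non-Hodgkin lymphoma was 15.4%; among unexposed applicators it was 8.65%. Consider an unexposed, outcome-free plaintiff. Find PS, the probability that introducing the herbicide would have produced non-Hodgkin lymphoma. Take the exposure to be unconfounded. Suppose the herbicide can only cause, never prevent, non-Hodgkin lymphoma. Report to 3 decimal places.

p₁ = 0.154, p₀ = 0.0865.
Under exogeneity and monotonicity, PS = (p₁ − p₀) / (1 − p₀).
PS = (0.154 − 0.0865) / (1 − 0.0865) = 0.0675 / 0.9135 ≈ 0.0739

PS ≈ 0.074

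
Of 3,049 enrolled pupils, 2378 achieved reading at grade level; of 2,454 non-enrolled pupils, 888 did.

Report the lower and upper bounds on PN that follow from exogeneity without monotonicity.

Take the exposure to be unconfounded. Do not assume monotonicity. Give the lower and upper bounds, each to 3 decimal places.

0.536 ≤ PN ≤ 0.818

p₁ = P(outcome | exposed) = 2378/3049 = 0.77993
p₀ = P(outcome | unexposed) = 888/2454 = 0.36186
Under exogeneity alone the bounds on PN are max{0,(p₁−p₀)/p₁} ≤ PN ≤ min{1,(1−p₀)/p₁}.
  lower = (p₁ − p₀)/p₁ = 0.41807 / 0.77993 ≈ 0.5360
  upper = min{1, (1 − p₀)/p₁} = 0.63814 / 0.77993 ≈ 0.8182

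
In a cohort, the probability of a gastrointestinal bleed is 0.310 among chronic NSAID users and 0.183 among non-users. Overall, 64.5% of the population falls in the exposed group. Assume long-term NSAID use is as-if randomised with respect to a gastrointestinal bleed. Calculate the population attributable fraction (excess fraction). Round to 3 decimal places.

PAF ≈ 0.309

Let p₁ = 0.31, p₀ = 0.183.
Overall risk P(Y=1) = π·p₁ + (1−π)·p₀ = 0.645×0.31 + 0.355×0.183 = 0.26492.
Under exogeneity, PAF = [P(Y=1) − p₀] / P(Y=1).
PAF = (0.26492 − 0.183) / 0.26492 ≈ 0.3092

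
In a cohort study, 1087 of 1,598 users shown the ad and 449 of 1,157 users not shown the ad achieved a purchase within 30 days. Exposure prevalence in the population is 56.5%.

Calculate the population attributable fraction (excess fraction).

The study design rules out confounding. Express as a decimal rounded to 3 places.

p₁ = P(outcome | exposed) = 1087/1598 = 0.68023
p₀ = P(outcome | unexposed) = 449/1157 = 0.38807
Overall risk P(Y=1) = π·p₁ + (1−π)·p₀ = 0.565×0.68023 + 0.435×0.38807 = 0.55314.
Under exogeneity, PAF = [P(Y=1) − p₀] / P(Y=1).
PAF = (0.55314 − 0.38807) / 0.55314 ≈ 0.2984

PAF ≈ 0.298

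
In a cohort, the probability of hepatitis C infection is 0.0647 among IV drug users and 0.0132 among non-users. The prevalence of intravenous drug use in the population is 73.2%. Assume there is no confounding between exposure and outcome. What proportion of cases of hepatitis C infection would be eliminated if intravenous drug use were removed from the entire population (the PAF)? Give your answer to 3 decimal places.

PAF ≈ 0.741

Let p₁ = 0.0647, p₀ = 0.0132.
Overall risk P(Y=1) = π·p₁ + (1−π)·p₀ = 0.732×0.0647 + 0.268×0.0132 = 0.050898.
Under exogeneity, PAF = [P(Y=1) − p₀] / P(Y=1).
PAF = (0.050898 − 0.0132) / 0.050898 ≈ 0.7407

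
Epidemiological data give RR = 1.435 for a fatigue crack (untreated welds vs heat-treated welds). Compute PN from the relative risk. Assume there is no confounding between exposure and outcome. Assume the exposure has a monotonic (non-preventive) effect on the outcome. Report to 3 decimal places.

PN ≈ 0.303

Under exogeneity and monotonicity, PN = (RR − 1) / RR = 1 − 1/RR.
PN = (1.435 − 1) / 1.435 = 0.435 / 1.435 ≈ 0.3031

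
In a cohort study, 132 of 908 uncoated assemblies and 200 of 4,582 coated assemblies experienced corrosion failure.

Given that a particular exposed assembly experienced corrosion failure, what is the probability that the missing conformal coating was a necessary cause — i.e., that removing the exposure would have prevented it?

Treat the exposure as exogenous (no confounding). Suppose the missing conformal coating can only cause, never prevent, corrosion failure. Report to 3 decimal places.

p₁ = P(outcome | exposed) = 132/908 = 0.14537
p₀ = P(outcome | unexposed) = 200/4582 = 0.043649
Under exogeneity and monotonicity, PN = (p₁ − p₀) / p₁.
PN = (0.14537 − 0.043649) / 0.14537 = 0.10173 / 0.14537 ≈ 0.6997

PN ≈ 0.700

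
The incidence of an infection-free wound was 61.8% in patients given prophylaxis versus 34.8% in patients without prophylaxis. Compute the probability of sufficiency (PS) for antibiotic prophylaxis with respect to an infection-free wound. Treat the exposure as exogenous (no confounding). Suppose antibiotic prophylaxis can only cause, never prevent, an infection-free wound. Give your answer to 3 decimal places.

PS ≈ 0.414

p₁ = 0.618, p₀ = 0.348.
Under exogeneity and monotonicity, PS = (p₁ − p₀) / (1 − p₀).
PS = (0.618 − 0.348) / (1 − 0.348) = 0.27 / 0.652 ≈ 0.4141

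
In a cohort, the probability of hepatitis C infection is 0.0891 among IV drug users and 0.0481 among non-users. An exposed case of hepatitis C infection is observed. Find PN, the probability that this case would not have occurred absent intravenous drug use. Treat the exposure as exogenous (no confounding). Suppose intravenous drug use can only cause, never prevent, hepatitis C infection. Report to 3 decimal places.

PN ≈ 0.460

Let p₁ = 0.0891, p₀ = 0.0481.
Under exogeneity and monotonicity, PN = (p₁ − p₀) / p₁.
PN = (0.0891 − 0.0481) / 0.0891 = 0.041 / 0.0891 ≈ 0.4602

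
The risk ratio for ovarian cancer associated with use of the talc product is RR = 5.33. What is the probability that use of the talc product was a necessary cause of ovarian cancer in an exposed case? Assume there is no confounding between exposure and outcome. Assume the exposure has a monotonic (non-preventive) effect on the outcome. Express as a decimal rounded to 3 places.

Under exogeneity and monotonicity, PN = (RR − 1) / RR = 1 − 1/RR.
PN = (5.33 − 1) / 5.33 = 4.33 / 5.33 ≈ 0.8124

PN ≈ 0.812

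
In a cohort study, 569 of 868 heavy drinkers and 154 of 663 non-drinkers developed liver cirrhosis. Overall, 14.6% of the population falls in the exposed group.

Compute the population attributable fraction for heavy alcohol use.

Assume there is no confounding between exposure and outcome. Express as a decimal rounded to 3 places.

p₁ = P(outcome | exposed) = 569/868 = 0.65553
p₀ = P(outcome | unexposed) = 154/663 = 0.23228
Overall risk P(Y=1) = π·p₁ + (1−π)·p₀ = 0.146×0.65553 + 0.854×0.23228 = 0.29407.
Under exogeneity, PAF = [P(Y=1) − p₀] / P(Y=1).
PAF = (0.29407 − 0.23228) / 0.29407 ≈ 0.2101

PAF ≈ 0.210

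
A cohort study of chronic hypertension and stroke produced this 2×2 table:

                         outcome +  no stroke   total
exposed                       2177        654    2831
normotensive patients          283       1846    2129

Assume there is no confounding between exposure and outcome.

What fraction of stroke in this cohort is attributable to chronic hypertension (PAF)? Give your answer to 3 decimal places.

PAF ≈ 0.732

p₁ = P(outcome | exposed) = 2177/2831 = 0.76899
p₀ = P(outcome | unexposed) = 283/2129 = 0.13293
Exposure prevalence π = 2831/4960 = 0.57077; overall risk P(Y=1) = 0.49597.
Under exogeneity, PAF = [P(Y=1) − p₀]/P(Y=1).
PAF = (0.49597 − 0.13293) / 0.49597 ≈ 0.7320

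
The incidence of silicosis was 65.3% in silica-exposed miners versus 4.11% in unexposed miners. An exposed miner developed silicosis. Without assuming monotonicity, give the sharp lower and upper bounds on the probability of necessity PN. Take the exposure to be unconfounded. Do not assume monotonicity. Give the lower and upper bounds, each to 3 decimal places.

p₁ = 0.653, p₀ = 0.0411.
Under exogeneity alone the bounds on PN are max{0,(p₁−p₀)/p₁} ≤ PN ≤ min{1,(1−p₀)/p₁}.
  lower = (p₁ − p₀)/p₁ = 0.6119 / 0.653 ≈ 0.9371
  upper = min{1, (1 − p₀)/p₁} = 0.9589 / 0.653 ≈ 1.4685 → capped at 1

0.937 ≤ PN ≤ 1.000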